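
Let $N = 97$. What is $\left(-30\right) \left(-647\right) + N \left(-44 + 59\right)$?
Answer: $20865$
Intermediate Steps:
$\left(-30\right) \left(-647\right) + N \left(-44 + 59\right) = \left(-30\right) \left(-647\right) + 97 \left(-44 + 59\right) = 19410 + 97 \cdot 15 = 19410 + 1455 = 20865$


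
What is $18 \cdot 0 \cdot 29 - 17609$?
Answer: $-17609$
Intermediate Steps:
$18 \cdot 0 \cdot 29 - 17609 = 0 \cdot 29 - 17609 = 0 - 17609 = -17609$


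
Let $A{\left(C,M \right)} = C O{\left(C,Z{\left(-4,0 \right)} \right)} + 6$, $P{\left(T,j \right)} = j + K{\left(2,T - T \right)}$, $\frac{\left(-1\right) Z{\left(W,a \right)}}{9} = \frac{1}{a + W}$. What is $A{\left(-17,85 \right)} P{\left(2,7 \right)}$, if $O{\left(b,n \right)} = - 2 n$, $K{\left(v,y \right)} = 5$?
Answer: $990$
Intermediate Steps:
$Z{\left(W,a \right)} = - \frac{9}{W + a}$ ($Z{\left(W,a \right)} = - \frac{9}{a + W} = - \frac{9}{W + a}$)
$P{\left(T,j \right)} = 5 + j$ ($P{\left(T,j \right)} = j + 5 = 5 + j$)
$A{\left(C,M \right)} = 6 - \frac{9 C}{2}$ ($A{\left(C,M \right)} = C \left(- 2 \left(- \frac{9}{-4 + 0}\right)\right) + 6 = C \left(- 2 \left(- \frac{9}{-4}\right)\right) + 6 = C \left(- 2 \left(\left(-9\right) \left(- \frac{1}{4}\right)\right)\right) + 6 = C \left(\left(-2\right) \frac{9}{4}\right) + 6 = C \left(- \frac{9}{2}\right) + 6 = - \frac{9 C}{2} + 6 = 6 - \frac{9 C}{2}$)
$A{\left(-17,85 \right)} P{\left(2,7 \right)} = \left(6 - - \frac{153}{2}\right) \left(5 + 7\right) = \left(6 + \frac{153}{2}\right) 12 = \frac{165}{2} \cdot 12 = 990$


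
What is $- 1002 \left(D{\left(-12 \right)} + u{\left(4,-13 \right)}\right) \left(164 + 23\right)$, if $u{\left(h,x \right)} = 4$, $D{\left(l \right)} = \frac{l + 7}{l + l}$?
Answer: $- \frac{3154129}{4} \approx -7.8853 \cdot 10^{5}$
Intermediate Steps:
$D{\left(l \right)} = \frac{7 + l}{2 l}$
$- 1002 \left(D{\left(-12 \right)} + u{\left(4,-13 \right)}\right) \left(164 + 23\right) = - 1002 \left(\frac{7 - 12}{2 \left(-12\right)} + 4\right) \left(164 + 23\right) = - 1002 \left(\frac{1}{2} \left(- \frac{1}{12}\right) \left(-5\right) + 4\right) 187 = - 1002 \left(\frac{5}{24} + 4\right) 187 = - 1002 \cdot \frac{101}{24} \cdot 187 = \left(-1002\right) \frac{18887}{24} = - \frac{3154129}{4}$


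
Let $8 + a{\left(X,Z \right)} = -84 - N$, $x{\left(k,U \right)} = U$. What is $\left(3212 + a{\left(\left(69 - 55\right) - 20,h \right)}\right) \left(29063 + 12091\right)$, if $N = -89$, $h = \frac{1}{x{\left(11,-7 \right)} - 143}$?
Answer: $132063186$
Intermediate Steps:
$h = - \frac{1}{150}$ ($h = \frac{1}{-7 - 143} = \frac{1}{-150} = - \frac{1}{150} \approx -0.0066667$)
$a{\left(X,Z \right)} = -3$ ($a{\left(X,Z \right)} = -8 - -5 = -8 + \left(-84 + 89\right) = -8 + 5 = -3$)
$\left(3212 + a{\left(\left(69 - 55\right) - 20,h \right)}\right) \left(29063 + 12091\right) = \left(3212 - 3\right) \left(29063 + 12091\right) = 3209 \cdot 41154 = 132063186$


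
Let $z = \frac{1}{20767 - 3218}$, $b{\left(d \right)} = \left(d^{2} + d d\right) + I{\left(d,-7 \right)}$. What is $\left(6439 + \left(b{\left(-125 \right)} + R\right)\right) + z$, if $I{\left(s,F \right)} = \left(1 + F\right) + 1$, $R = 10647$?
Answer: $\frac{848160720}{17549} \approx 48331.0$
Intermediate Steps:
$I{\left(s,F \right)} = 2 + F$
$b{\left(d \right)} = -5 + 2 d^{2}$ ($b{\left(d \right)} = \left(d^{2} + d d\right) + \left(2 - 7\right) = \left(d^{2} + d^{2}\right) - 5 = 2 d^{2} - 5 = -5 + 2 d^{2}$)
$z = \frac{1}{17549} \approx 5.6983 \cdot 10^{-5}$
$\left(6439 + \left(b{\left(-125 \right)} + R\right)\right) + z = \left(6439 + \left(\left(-5 + 2 \left(-125\right)^{2}\right) + 10647\right)\right) + \frac{1}{17549} = \left(6439 + \left(\left(-5 + 2 \cdot 15625\right) + 10647\right)\right) + \frac{1}{17549} = \left(6439 + \left(\left(-5 + 31250\right) + 10647\right)\right) + \frac{1}{17549} = \left(6439 + \left(31245 + 10647\right)\right) + \frac{1}{17549} = \left(6439 + 41892\right) + \frac{1}{17549} = 48331 + \frac{1}{17549} = \frac{848160720}{17549}$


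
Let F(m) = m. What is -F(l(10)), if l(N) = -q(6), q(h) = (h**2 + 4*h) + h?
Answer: 66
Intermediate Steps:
q(h) = h**2 + 5*h
l(N) = -66 (l(N) = -6*(5 + 6) = -6*11 = -1*66 = -66)
-F(l(10)) = -1*(-66) = 66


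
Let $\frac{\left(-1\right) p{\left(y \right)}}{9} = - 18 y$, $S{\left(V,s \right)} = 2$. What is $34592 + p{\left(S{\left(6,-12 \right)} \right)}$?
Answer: $34916$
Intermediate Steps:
$p{\left(y \right)} = 162 y$ ($p{\left(y \right)} = - 9 \left(- 18 y\right) = 162 y$)
$34592 + p{\left(S{\left(6,-12 \right)} \right)} = 34592 + 162 \cdot 2 = 34592 + 324 = 34916$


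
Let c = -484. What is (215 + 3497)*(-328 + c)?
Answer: -3014144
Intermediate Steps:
(215 + 3497)*(-328 + c) = (215 + 3497)*(-328 - 484) = 3712*(-812) = -3014144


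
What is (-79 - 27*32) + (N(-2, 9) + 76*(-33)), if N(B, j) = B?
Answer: -3453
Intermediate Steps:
(-79 - 27*32) + (N(-2, 9) + 76*(-33)) = (-79 - 27*32) + (-2 + 76*(-33)) = (-79 - 864) + (-2 - 2508) = -943 - 2510 = -3453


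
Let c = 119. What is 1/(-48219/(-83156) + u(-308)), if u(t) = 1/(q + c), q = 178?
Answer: 24697332/14404199 ≈ 1.7146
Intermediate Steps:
u(t) = 1/297 (u(t) = 1/(178 + 119) = 1/297)
1/(-48219/(-83156) + u(-308)) = 1/(-48219/(-83156) + 1/297) = 1/(-48219*(-1/83156) + 1/297) = 1/(48219/83156 + 1/297) = 1/(14404199/24697332) = 24697332/14404199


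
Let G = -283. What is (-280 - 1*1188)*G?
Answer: 415444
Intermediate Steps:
(-280 - 1*1188)*G = (-280 - 1*1188)*(-283) = (-280 - 1188)*(-283) = -1468*(-283) = 415444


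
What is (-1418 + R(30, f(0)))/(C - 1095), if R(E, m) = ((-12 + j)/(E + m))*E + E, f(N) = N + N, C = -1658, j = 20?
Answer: 1380/2753 ≈ 0.50127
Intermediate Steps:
f(N) = 2*N
R(E, m) = E + 8*E/(E + m) (R(E, m) = ((-12 + 20)/(E + m))*E + E = (8/(E + m))*E + E = 8*E/(E + m) + E = E + 8*E/(E + m))
(-1418 + R(30, f(0)))/(C - 1095) = (-1418 + 30*(8 + 30 + 2*0)/(30 + 2*0))/(-1658 - 1095) = (-1418 + 30*(8 + 30 + 0)/(30 + 0))/(-2753) = (-1418 + 30*38/30)*(-1/2753) = (-1418 + 30*(1/30)*38)*(-1/2753) = (-1418 + 38)*(-1/2753) = -1380*(-1/2753) = 1380/2753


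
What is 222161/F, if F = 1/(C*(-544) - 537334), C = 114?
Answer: -133152195350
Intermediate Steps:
F = -1/599350 (F = 1/(114*(-544) - 537334) = 1/(-62016 - 537334) = 1/(-599350) = -1/599350 ≈ -1.6685e-6)
222161/F = 222161/(-1/599350) = 222161*(-599350) = -133152195350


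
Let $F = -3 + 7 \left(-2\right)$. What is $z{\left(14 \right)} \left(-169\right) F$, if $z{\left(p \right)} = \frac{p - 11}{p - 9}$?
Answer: $\frac{8619}{5} \approx 1723.8$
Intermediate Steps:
$F = -17$ ($F = -3 - 14 = -17$)
$z{\left(p \right)} = \frac{-11 + p}{-9 + p}$
$z{\left(14 \right)} \left(-169\right) F = \frac{-11 + 14}{-9 + 14} \left(-169\right) \left(-17\right) = \frac{1}{5} \cdot 3 \left(-169\right) \left(-17\right) = \frac{3}{5} \left(-169\right) \left(-17\right) = \left(- \frac{507}{5}\right) \left(-17\right) = \frac{8619}{5}$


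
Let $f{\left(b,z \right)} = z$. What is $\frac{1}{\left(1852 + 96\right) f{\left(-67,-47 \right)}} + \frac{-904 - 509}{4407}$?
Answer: $- \frac{43124345}{134495764} \approx -0.32064$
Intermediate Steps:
$\frac{1}{\left(1852 + 96\right) f{\left(-67,-47 \right)}} + \frac{-904 - 509}{4407} = \frac{1}{\left(1852 + 96\right) \left(-47\right)} + \frac{-904 - 509}{4407} = \frac{1}{1948} \left(- \frac{1}{47}\right) - \frac{471}{1469} = - \frac{1}{91556} - \frac{471}{1469} = - \frac{43124345}{134495764}$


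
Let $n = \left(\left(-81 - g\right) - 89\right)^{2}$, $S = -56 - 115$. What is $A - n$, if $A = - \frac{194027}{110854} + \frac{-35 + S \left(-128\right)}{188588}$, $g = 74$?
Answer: $- \frac{622338978572443}{10452867076} \approx -59538.0$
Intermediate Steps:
$S = -171$
$A = - \frac{17084335707}{10452867076}$ ($A = - \frac{194027}{110854} + \frac{-35 - -21888}{188588} = \left(-194027\right) \frac{1}{110854} + \left(-35 + 21888\right) \frac{1}{188588} = - \frac{194027}{110854} + 21853 \cdot \frac{1}{188588} = - \frac{194027}{110854} + \frac{21853}{188588} = - \frac{17084335707}{10452867076} \approx -1.6344$)
$n = 59536$ ($n = \left(\left(-81 - 74\right) - 89\right)^{2} = \left(-155 - 89\right)^{2} = \left(-244\right)^{2} = 59536$)
$A - n = - \frac{17084335707}{10452867076} - 59536 = - \frac{622338978572443}{10452867076}$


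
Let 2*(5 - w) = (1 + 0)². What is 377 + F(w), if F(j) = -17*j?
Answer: 601/2 ≈ 300.50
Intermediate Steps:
w = 9/2 (w = 5 - (1 + 0)²/2 = 5 - ½*1² = 5 - ½*1 = 5 - ½ = 9/2 ≈ 4.5000)
377 + F(w) = 377 - 17*9/2 = 377 - 153/2 = 601/2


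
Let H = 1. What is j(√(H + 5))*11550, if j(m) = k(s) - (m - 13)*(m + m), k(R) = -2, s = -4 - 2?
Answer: -161700 + 300300*√6 ≈ 5.7388e+5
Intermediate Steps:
s = -6
j(m) = -2 - 2*m*(-13 + m) (j(m) = -2 - (m - 13)*(m + m) = -2 - (-13 + m)*2*m = -2 - 2*m*(-13 + m))
j(√(H + 5))*11550 = (-2 - 2*(√(1 + 5))² + 26*√(1 + 5))*11550 = (-2 - 2*(√6)² + 26*√6)*11550 = (-2 - 2*6 + 26*√6)*11550 = (-2 - 12 + 26*√6)*11550 = (-14 + 26*√6)*11550 = -161700 + 300300*√6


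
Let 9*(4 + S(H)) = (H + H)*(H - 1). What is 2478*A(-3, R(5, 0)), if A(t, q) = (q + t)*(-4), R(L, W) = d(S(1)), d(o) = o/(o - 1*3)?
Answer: 24072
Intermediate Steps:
S(H) = -4 + 2*H*(-1 + H)/9 (S(H) = -4 + ((H + H)*(H - 1))/9 = -4 + ((2*H)*(-1 + H))/9 = -4 + (2*H*(-1 + H))/9 = -4 + 2*H*(-1 + H)/9)
d(o) = o/(-3 + o) (d(o) = o/(o - 3) = o/(-3 + o))
R(L, W) = 4/7 (R(L, W) = (-4 - 2/9*1 + (2/9)*1**2)/(-3 + (-4 - 2/9*1 + (2/9)*1**2)) = (-4 - 2/9 + (2/9)*1)/(-3 + (-4 - 2/9 + (2/9)*1)) = (-4 - 2/9 + 2/9)/(-3 + (-4 - 2/9 + 2/9)) = -4/(-3 - 4) = -4/(-7) = -4*(-1/7) = 4/7)
A(t, q) = -4*q - 4*t
2478*A(-3, R(5, 0)) = 2478*(-4*4/7 - 4*(-3)) = 2478*(-16/7 + 12) = 2478*(68/7) = 24072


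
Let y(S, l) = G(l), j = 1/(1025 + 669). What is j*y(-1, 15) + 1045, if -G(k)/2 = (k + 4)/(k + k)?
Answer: 26553431/25410 ≈ 1045.0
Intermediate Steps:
G(k) = -(4 + k)/k (G(k) = -2*(k + 4)/(k + k) = -2*(4 + k)/(2*k) = -2*(4 + k)*1/(2*k) = -(4 + k)/k)
j = 1/1694 ≈ 0.00059032
y(S, l) = (-4 - l)/l
j*y(-1, 15) + 1045 = ((-4 - 1*15)/15)/1694 + 1045 = ((-4 - 15)/15)/1694 + 1045 = ((1/15)*(-19))/1694 + 1045 = (1/1694)*(-19/15) + 1045 = -19/25410 + 1045 = 26553431/25410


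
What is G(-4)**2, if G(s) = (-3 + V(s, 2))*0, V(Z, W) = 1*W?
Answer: 0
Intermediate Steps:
V(Z, W) = W
G(s) = 0 (G(s) = (-3 + 2)*0 = -1*0 = 0)
G(-4)**2 = 0**2 = 0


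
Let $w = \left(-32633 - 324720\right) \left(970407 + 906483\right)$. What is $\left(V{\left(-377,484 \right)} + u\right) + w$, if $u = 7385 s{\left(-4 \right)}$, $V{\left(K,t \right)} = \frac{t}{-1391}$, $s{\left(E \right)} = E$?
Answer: $- \frac{932960811679094}{1391} \approx -6.7071 \cdot 10^{11}$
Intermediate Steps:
$V{\left(K,t \right)} = - \frac{t}{1391}$ ($V{\left(K,t \right)} = t \left(- \frac{1}{1391}\right) = - \frac{t}{1391}$)
$w = -670712272170$ ($w = \left(-357353\right) 1876890 = -670712272170$)
$u = -29540$ ($u = 7385 \left(-4\right) = -29540$)
$\left(V{\left(-377,484 \right)} + u\right) + w = \left(\left(- \frac{1}{1391}\right) 484 - 29540\right) - 670712272170 = \left(- \frac{484}{1391} - 29540\right) - 670712272170 = - \frac{41090624}{1391} - 670712272170 = - \frac{932960811679094}{1391}$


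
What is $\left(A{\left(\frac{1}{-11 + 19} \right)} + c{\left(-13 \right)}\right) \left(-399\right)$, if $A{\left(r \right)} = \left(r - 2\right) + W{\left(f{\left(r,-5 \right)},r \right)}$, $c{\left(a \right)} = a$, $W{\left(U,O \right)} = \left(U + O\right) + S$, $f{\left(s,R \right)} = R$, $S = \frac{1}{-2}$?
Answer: $\frac{32319}{4} \approx 8079.8$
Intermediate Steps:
$S = - \frac{1}{2} \approx -0.5$
$W{\left(U,O \right)} = - \frac{1}{2} + O + U$ ($W{\left(U,O \right)} = \left(U + O\right) - \frac{1}{2} = \left(O + U\right) - \frac{1}{2} = - \frac{1}{2} + O + U$)
$A{\left(r \right)} = - \frac{15}{2} + 2 r$ ($A{\left(r \right)} = \left(r - 2\right) - \left(\frac{11}{2} - r\right) = \left(-2 + r\right) + \left(- \frac{11}{2} + r\right) = - \frac{15}{2} + 2 r$)
$\left(A{\left(\frac{1}{-11 + 19} \right)} + c{\left(-13 \right)}\right) \left(-399\right) = \left(\left(- \frac{15}{2} + \frac{2}{-11 + 19}\right) - 13\right) \left(-399\right) = \left(\left(- \frac{15}{2} + \frac{2}{8}\right) - 13\right) \left(-399\right) = \left(\left(- \frac{15}{2} + 2 \cdot \frac{1}{8}\right) - 13\right) \left(-399\right) = \left(\left(- \frac{15}{2} + \frac{1}{4}\right) - 13\right) \left(-399\right) = \left(- \frac{29}{4} - 13\right) \left(-399\right) = \left(- \frac{81}{4}\right) \left(-399\right) = \frac{32319}{4}$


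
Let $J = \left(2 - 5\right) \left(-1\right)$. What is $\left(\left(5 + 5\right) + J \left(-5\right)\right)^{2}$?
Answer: $25$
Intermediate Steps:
$J = 3$ ($J = \left(-3\right) \left(-1\right) = 3$)
$\left(\left(5 + 5\right) + J \left(-5\right)\right)^{2} = \left(\left(5 + 5\right) + 3 \left(-5\right)\right)^{2} = \left(10 - 15\right)^{2} = \left(-5\right)^{2} = 25$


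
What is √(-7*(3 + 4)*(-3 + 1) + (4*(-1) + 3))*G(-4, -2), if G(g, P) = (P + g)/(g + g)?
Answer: 3*√97/4 ≈ 7.3866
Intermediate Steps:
G(g, P) = (P + g)/(2*g) (G(g, P) = (P + g)/((2*g)) = (P + g)*(1/(2*g)) = (P + g)/(2*g))
√(-7*(3 + 4)*(-3 + 1) + (4*(-1) + 3))*G(-4, -2) = √(-7*(3 + 4)*(-3 + 1) + (4*(-1) + 3))*((½)*(-2 - 4)/(-4)) = √(-49*(-2) + (-4 + 3))*((½)*(-¼)*(-6)) = √(-7*(-14) - 1)*(¾) = √(98 - 1)*(¾) = √97*(¾) = 3*√97/4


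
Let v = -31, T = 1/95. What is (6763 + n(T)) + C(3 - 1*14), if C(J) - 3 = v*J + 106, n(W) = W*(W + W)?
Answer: 65097327/9025 ≈ 7213.0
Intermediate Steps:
T = 1/95 ≈ 0.010526
n(W) = 2*W² (n(W) = W*(2*W) = 2*W²)
C(J) = 109 - 31*J (C(J) = 3 + (-31*J + 106) = 3 + (106 - 31*J) = 109 - 31*J)
(6763 + n(T)) + C(3 - 1*14) = (6763 + 2*(1/95)²) + (109 - 31*(3 - 1*14)) = (6763 + 2*(1/9025)) + (109 - 31*(3 - 14)) = (6763 + 2/9025) + (109 - 31*(-11)) = 61036077/9025 + (109 + 341) = 61036077/9025 + 450 = 65097327/9025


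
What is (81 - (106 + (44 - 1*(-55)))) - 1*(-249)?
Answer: 125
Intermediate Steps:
(81 - (106 + (44 - 1*(-55)))) - 1*(-249) = (81 - (106 + (44 + 55))) + 249 = (81 - (106 + 99)) + 249 = (81 - 1*205) + 249 = (81 - 205) + 249 = -124 + 249 = 125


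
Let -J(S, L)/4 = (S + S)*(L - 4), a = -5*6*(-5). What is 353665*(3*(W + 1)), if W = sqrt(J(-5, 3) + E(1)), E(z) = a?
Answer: 1060995 + 1060995*sqrt(110) ≈ 1.2189e+7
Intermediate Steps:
a = 150 (a = -30*(-5) = 150)
E(z) = 150
J(S, L) = -8*S*(-4 + L) (J(S, L) = -4*(S + S)*(L - 4) = -4*2*S*(-4 + L) = -8*S*(-4 + L))
W = sqrt(110) (W = sqrt(8*(-5)*(4 - 1*3) + 150) = sqrt(8*(-5)*(4 - 3) + 150) = sqrt(8*(-5)*1 + 150) = sqrt(-40 + 150) = sqrt(110) ≈ 10.488)
353665*(3*(W + 1)) = 353665*(3*(sqrt(110) + 1)) = 353665*(3*(1 + sqrt(110))) = 353665*(3 + 3*sqrt(110)) = 1060995 + 1060995*sqrt(110)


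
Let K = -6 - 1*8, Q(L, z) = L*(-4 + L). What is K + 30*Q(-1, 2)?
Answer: 136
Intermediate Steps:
K = -14 (K = -6 - 8 = -14)
K + 30*Q(-1, 2) = -14 + 30*(-(-4 - 1)) = -14 + 30*(-1*(-5)) = -14 + 30*5 = -14 + 150 = 136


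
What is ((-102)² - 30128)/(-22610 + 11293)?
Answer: 19724/11317 ≈ 1.7429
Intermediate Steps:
((-102)² - 30128)/(-22610 + 11293) = (10404 - 30128)/(-11317) = -19724*(-1/11317) = 19724/11317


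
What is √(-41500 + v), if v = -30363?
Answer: I*√71863 ≈ 268.07*I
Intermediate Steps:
√(-41500 + v) = √(-41500 - 30363) = √(-71863) = I*√71863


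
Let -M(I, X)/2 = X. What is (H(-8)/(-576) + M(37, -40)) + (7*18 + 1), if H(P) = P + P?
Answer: 7453/36 ≈ 207.03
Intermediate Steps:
H(P) = 2*P
M(I, X) = -2*X
(H(-8)/(-576) + M(37, -40)) + (7*18 + 1) = ((2*(-8))/(-576) - 2*(-40)) + (7*18 + 1) = (-16*(-1/576) + 80) + (126 + 1) = (1/36 + 80) + 127 = 2881/36 + 127 = 7453/36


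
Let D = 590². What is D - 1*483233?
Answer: -135133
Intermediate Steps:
D = 348100
D - 1*483233 = 348100 - 1*483233 = 348100 - 483233 = -135133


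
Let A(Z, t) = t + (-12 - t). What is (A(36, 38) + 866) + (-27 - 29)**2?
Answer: 3990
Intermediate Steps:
A(Z, t) = -12
(A(36, 38) + 866) + (-27 - 29)**2 = (-12 + 866) + (-27 - 29)**2 = 854 + (-56)**2 = 854 + 3136 = 3990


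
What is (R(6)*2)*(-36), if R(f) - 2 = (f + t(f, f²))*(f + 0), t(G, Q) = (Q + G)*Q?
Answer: -655920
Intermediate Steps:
t(G, Q) = Q*(G + Q) (t(G, Q) = (G + Q)*Q = Q*(G + Q))
R(f) = 2 + f*(f + f²*(f + f²)) (R(f) = 2 + (f + f²*(f + f²))*(f + 0) = 2 + (f + f²*(f + f²))*f = 2 + f*(f + f²*(f + f²)))
(R(6)*2)*(-36) = ((2 + 6² + 6⁴*(1 + 6))*2)*(-36) = ((2 + 36 + 1296*7)*2)*(-36) = ((2 + 36 + 9072)*2)*(-36) = (9110*2)*(-36) = 18220*(-36) = -655920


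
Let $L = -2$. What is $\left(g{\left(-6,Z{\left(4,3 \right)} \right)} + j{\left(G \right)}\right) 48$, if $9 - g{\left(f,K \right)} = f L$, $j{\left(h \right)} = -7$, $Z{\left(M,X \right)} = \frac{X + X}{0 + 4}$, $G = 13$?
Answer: $-480$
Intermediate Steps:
$Z{\left(M,X \right)} = \frac{X}{2}$ ($Z{\left(M,X \right)} = \frac{2 X}{4} = 2 X \frac{1}{4} = \frac{X}{2}$)
$g{\left(f,K \right)} = 9 + 2 f$ ($g{\left(f,K \right)} = 9 - f \left(-2\right) = 9 - - 2 f = 9 + 2 f$)
$\left(g{\left(-6,Z{\left(4,3 \right)} \right)} + j{\left(G \right)}\right) 48 = \left(\left(9 + 2 \left(-6\right)\right) - 7\right) 48 = \left(\left(9 - 12\right) - 7\right) 48 = \left(-3 - 7\right) 48 = \left(-10\right) 48 = -480$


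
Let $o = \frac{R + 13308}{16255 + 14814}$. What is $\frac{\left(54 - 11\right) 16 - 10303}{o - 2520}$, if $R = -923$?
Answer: $\frac{59745687}{15656299} \approx 3.8161$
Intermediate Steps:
$o = \frac{12385}{31069}$ ($o = \frac{-923 + 13308}{16255 + 14814} = \frac{12385}{31069} \approx 0.39863$)
$\frac{\left(54 - 11\right) 16 - 10303}{o - 2520} = \frac{\left(54 - 11\right) 16 - 10303}{\frac{12385}{31069} - 2520} = \frac{43 \cdot 16 - 10303}{\frac{12385}{31069} - 2520} = \frac{688 - 10303}{- \frac{78281495}{31069}} = \left(-9615\right) \left(- \frac{31069}{78281495}\right) = \frac{59745687}{15656299}$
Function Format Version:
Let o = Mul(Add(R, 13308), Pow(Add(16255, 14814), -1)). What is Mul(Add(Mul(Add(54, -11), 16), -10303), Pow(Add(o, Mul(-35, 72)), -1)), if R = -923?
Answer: Rational(59745687, 15656299) ≈ 3.8161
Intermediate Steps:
o = Rational(12385, 31069) (o = Mul(Add(-923, 13308), Pow(Add(16255, 14814), -1)) = Mul(12385, Pow(31069, -1)) = Mul(12385, Rational(1, 31069)) = Rational(12385, 31069) ≈ 0.39863)
Mul(Add(Mul(Add(54, -11), 16), -10303), Pow(Add(o, Mul(-35, 72)), -1)) = Mul(Add(Mul(Add(54, -11), 16), -10303), Pow(Add(Rational(12385, 31069), Mul(-35, 72)), -1)) = Mul(Add(Mul(43, 16), -10303), Pow(Add(Rational(12385, 31069), -2520), -1)) = Mul(Add(688, -10303), Pow(Rational(-78281495, 31069), -1)) = Mul(-9615, Rational(-31069, 78281495)) = Rational(59745687, 15656299)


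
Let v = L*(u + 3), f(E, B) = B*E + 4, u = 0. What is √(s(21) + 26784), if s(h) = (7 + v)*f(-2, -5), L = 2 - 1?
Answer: 2*√6731 ≈ 164.09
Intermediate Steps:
L = 1
f(E, B) = 4 + B*E
v = 3 (v = 1*(0 + 3) = 1*3 = 3)
s(h) = 140 (s(h) = (7 + 3)*(4 - 5*(-2)) = 10*(4 + 10) = 10*14 = 140)
√(s(21) + 26784) = √(140 + 26784) = √26924 = 2*√6731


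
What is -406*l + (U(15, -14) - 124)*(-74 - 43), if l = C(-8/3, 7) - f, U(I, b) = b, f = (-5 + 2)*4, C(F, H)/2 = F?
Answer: 40318/3 ≈ 13439.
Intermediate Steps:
C(F, H) = 2*F
f = -12 (f = -3*4 = -12)
l = 20/3 (l = 2*(-8/3) - 1*(-12) = 2*(-8*⅓) + 12 = 2*(-8/3) + 12 = -16/3 + 12 = 20/3 ≈ 6.6667)
-406*l + (U(15, -14) - 124)*(-74 - 43) = -406*20/3 + (-14 - 124)*(-74 - 43) = -8120/3 - 138*(-117) = -8120/3 + 16146 = 40318/3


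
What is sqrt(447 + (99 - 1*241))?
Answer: sqrt(305) ≈ 17.464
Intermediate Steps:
sqrt(447 + (99 - 1*241)) = sqrt(447 + (99 - 241)) = sqrt(447 - 142) = sqrt(305)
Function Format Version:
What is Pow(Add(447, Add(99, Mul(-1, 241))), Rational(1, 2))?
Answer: Pow(305, Rational(1, 2)) ≈ 17.464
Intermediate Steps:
Pow(Add(447, Add(99, Mul(-1, 241))), Rational(1, 2)) = Pow(Add(447, Add(99, -241)), Rational(1, 2)) = Pow(Add(447, -142), Rational(1, 2)) = Pow(305, Rational(1, 2))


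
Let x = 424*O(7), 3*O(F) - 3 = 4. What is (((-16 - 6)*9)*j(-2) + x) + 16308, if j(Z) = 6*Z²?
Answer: 37636/3 ≈ 12545.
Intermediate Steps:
O(F) = 7/3 (O(F) = 1 + (⅓)*4 = 1 + 4/3 = 7/3)
x = 2968/3 (x = 424*(7/3) = 2968/3 ≈ 989.33)
(((-16 - 6)*9)*j(-2) + x) + 16308 = (((-16 - 6)*9)*(6*(-2)²) + 2968/3) + 16308 = ((-22*9)*(6*4) + 2968/3) + 16308 = (-198*24 + 2968/3) + 16308 = (-4752 + 2968/3) + 16308 = -11288/3 + 16308 = 37636/3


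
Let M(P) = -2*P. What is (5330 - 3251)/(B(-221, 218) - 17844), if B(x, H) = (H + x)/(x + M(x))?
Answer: -21879/187787 ≈ -0.11651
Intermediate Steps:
B(x, H) = -(H + x)/x (B(x, H) = (H + x)/(x - 2*x) = (H + x)/((-x)) = (H + x)*(-1/x) = -(H + x)/x)
(5330 - 3251)/(B(-221, 218) - 17844) = (5330 - 3251)/((-1*218 - 1*(-221))/(-221) - 17844) = 2079/(-(-218 + 221)/221 - 17844) = 2079/(-1/221*3 - 17844) = 2079/(-3/221 - 17844) = 2079/(-3943527/221) = 2079*(-221/3943527) = -21879/187787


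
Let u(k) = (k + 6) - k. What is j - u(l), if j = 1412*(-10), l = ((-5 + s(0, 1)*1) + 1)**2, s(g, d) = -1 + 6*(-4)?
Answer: -14126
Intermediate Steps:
s(g, d) = -25 (s(g, d) = -1 - 24 = -25)
l = 841 (l = ((-5 - 25*1) + 1)**2 = ((-5 - 25) + 1)**2 = (-30 + 1)**2 = (-29)**2 = 841)
u(k) = 6 (u(k) = (6 + k) - k = 6)
j = -14120
j - u(l) = -14120 - 1*6 = -14120 - 6 = -14126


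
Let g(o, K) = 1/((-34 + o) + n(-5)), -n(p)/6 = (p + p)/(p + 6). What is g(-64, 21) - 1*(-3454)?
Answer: 131251/38 ≈ 3454.0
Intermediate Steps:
n(p) = -12*p/(6 + p) (n(p) = -6*(p + p)/(p + 6) = -6*2*p/(6 + p) = -12*p/(6 + p))
g(o, K) = 1/(26 + o) (g(o, K) = 1/((-34 + o) - 12*(-5)/(6 - 5)) = 1/((-34 + o) - 12*(-5)/1) = 1/((-34 + o) - 12*(-5)*1) = 1/((-34 + o) + 60) = 1/(26 + o))
g(-64, 21) - 1*(-3454) = 1/(26 - 64) - 1*(-3454) = 1/(-38) + 3454 = -1/38 + 3454 = 131251/38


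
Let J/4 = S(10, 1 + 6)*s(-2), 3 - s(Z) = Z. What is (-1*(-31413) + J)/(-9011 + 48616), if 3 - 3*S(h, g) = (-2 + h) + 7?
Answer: 31333/39605 ≈ 0.79114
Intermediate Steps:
s(Z) = 3 - Z
S(h, g) = -⅔ - h/3 (S(h, g) = 1 - ((-2 + h) + 7)/3 = 1 - (5 + h)/3 = 1 + (-5/3 - h/3) = -⅔ - h/3)
J = -80 (J = 4*((-⅔ - ⅓*10)*(3 - 1*(-2))) = 4*((-⅔ - 10/3)*(3 + 2)) = 4*(-4*5) = 4*(-20) = -80)
(-1*(-31413) + J)/(-9011 + 48616) = (-1*(-31413) - 80)/(-9011 + 48616) = (31413 - 80)/39605 = 31333*(1/39605) = 31333/39605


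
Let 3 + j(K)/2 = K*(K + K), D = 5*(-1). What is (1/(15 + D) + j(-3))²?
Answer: 90601/100 ≈ 906.01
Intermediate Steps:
D = -5
j(K) = -6 + 4*K² (j(K) = -6 + 2*(K*(K + K)) = -6 + 2*(K*(2*K)) = -6 + 2*(2*K²) = -6 + 4*K²)
(1/(15 + D) + j(-3))² = (1/(15 - 5) + (-6 + 4*(-3)²))² = (1/10 + (-6 + 4*9))² = (⅒ + (-6 + 36))² = (⅒ + 30)² = (301/10)² = 90601/100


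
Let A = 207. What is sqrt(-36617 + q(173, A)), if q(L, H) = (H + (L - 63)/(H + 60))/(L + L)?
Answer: I*sqrt(312500250972330)/92382 ≈ 191.35*I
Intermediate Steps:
q(L, H) = (H + (-63 + L)/(60 + H))/(2*L) (q(L, H) = (H + (-63 + L)/(60 + H))/((2*L)) = (H + (-63 + L)/(60 + H))*(1/(2*L)) = (H + (-63 + L)/(60 + H))/(2*L))
sqrt(-36617 + q(173, A)) = sqrt(-36617 + (1/2)*(-63 + 173 + 207**2 + 60*207)/(173*(60 + 207))) = sqrt(-36617 + (1/2)*(1/173)*(-63 + 173 + 42849 + 12420)/267) = sqrt(-36617 + (1/2)*(1/173)*(1/267)*55379) = sqrt(-36617 + 55379/92382) = sqrt(-3382696315/92382) = I*sqrt(312500250972330)/92382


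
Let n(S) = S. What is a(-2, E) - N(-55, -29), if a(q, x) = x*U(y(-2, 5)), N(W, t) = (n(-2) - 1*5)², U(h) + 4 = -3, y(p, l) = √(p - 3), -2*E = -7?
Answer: -147/2 ≈ -73.500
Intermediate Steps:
E = 7/2 (E = -½*(-7) = 7/2 ≈ 3.5000)
y(p, l) = √(-3 + p)
U(h) = -7 (U(h) = -4 - 3 = -7)
N(W, t) = 49 (N(W, t) = (-2 - 1*5)² = (-2 - 5)² = (-7)² = 49)
a(q, x) = -7*x (a(q, x) = x*(-7) = -7*x)
a(-2, E) - N(-55, -29) = -7*7/2 - 1*49 = -49/2 - 49 = -147/2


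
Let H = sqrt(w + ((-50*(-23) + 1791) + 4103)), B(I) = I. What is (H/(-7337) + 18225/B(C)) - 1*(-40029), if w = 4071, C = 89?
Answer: 3580806/89 - 3*sqrt(1235)/7337 ≈ 40234.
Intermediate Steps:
H = 3*sqrt(1235) (H = sqrt(4071 + ((-50*(-23) + 1791) + 4103)) = sqrt(4071 + ((1150 + 1791) + 4103)) = sqrt(4071 + (2941 + 4103)) = sqrt(4071 + 7044) = sqrt(11115) = 3*sqrt(1235) ≈ 105.43)
(H/(-7337) + 18225/B(C)) - 1*(-40029) = ((3*sqrt(1235))/(-7337) + 18225/89) - 1*(-40029) = ((3*sqrt(1235))*(-1/7337) + 18225*(1/89)) + 40029 = (-3*sqrt(1235)/7337 + 18225/89) + 40029 = (18225/89 - 3*sqrt(1235)/7337) + 40029 = 3580806/89 - 3*sqrt(1235)/7337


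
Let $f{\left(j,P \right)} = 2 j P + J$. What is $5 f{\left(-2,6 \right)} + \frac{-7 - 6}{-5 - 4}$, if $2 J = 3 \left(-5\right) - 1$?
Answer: $- \frac{1427}{9} \approx -158.56$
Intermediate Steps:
$J = -8$ ($J = \frac{3 \left(-5\right) - 1}{2} = \frac{-15 - 1}{2} = \frac{1}{2} \left(-16\right) = -8$)
$f{\left(j,P \right)} = -8 + 2 P j$ ($f{\left(j,P \right)} = 2 j P - 8 = 2 P j - 8 = -8 + 2 P j$)
$5 f{\left(-2,6 \right)} + \frac{-7 - 6}{-5 - 4} = 5 \left(-8 + 2 \cdot 6 \left(-2\right)\right) + \frac{-7 - 6}{-5 - 4} = 5 \left(-8 - 24\right) - \frac{13}{-9} = 5 \left(-32\right) - - \frac{13}{9} = -160 + \frac{13}{9} = - \frac{1427}{9}$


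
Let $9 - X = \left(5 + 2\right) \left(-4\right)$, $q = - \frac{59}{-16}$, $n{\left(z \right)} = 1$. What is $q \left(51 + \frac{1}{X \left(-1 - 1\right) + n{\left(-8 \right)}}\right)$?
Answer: $\frac{109799}{584} \approx 188.01$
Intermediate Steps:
$q = \frac{59}{16}$ ($q = \left(-59\right) \left(- \frac{1}{16}\right) = \frac{59}{16} \approx 3.6875$)
$X = 37$ ($X = 9 - \left(5 + 2\right) \left(-4\right) = 9 - 7 \left(-4\right) = 9 - -28 = 9 + 28 = 37$)
$q \left(51 + \frac{1}{X \left(-1 - 1\right) + n{\left(-8 \right)}}\right) = \frac{59 \left(51 + \frac{1}{37 \left(-1 - 1\right) + 1}\right)}{16} = \frac{59 \left(51 + \frac{1}{37 \left(-2\right) + 1}\right)}{16} = \frac{59 \left(51 + \frac{1}{-74 + 1}\right)}{16} = \frac{59 \left(51 + \frac{1}{-73}\right)}{16} = \frac{59 \left(51 - \frac{1}{73}\right)}{16} = \frac{59}{16} \cdot \frac{3722}{73} = \frac{109799}{584}$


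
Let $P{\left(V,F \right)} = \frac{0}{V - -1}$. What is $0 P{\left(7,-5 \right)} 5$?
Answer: $0$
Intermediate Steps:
$P{\left(V,F \right)} = 0$ ($P{\left(V,F \right)} = \frac{0}{V + 1} = \frac{0}{1 + V} = 0$)
$0 P{\left(7,-5 \right)} 5 = 0 \cdot 0 \cdot 5 = 0 \cdot 5 = 0$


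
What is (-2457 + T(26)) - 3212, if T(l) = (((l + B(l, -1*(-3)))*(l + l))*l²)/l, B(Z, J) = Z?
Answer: 64635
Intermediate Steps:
T(l) = 4*l³ (T(l) = (((l + l)*(l + l))*l²)/l = (((2*l)*(2*l))*l²)/l = ((4*l²)*l²)/l = (4*l⁴)/l = 4*l³)
(-2457 + T(26)) - 3212 = (-2457 + 4*26³) - 3212 = (-2457 + 4*17576) - 3212 = (-2457 + 70304) - 3212 = 67847 - 3212 = 64635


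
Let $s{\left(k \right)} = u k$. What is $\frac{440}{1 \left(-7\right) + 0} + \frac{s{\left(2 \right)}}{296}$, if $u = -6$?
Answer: $- \frac{32581}{518} \approx -62.898$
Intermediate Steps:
$s{\left(k \right)} = - 6 k$
$\frac{440}{1 \left(-7\right) + 0} + \frac{s{\left(2 \right)}}{296} = \frac{440}{1 \left(-7\right) + 0} + \frac{\left(-6\right) 2}{296} = \frac{440}{-7 + 0} - \frac{3}{74} = \frac{440}{-7} - \frac{3}{74} = 440 \left(- \frac{1}{7}\right) - \frac{3}{74} = - \frac{440}{7} - \frac{3}{74} = - \frac{32581}{518}$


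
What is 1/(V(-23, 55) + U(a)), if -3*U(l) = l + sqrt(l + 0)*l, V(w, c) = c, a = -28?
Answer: 579/59201 - 168*I*sqrt(7)/59201 ≈ 0.0097802 - 0.0075081*I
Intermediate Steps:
U(l) = -l/3 - l**(3/2)/3 (U(l) = -(l + sqrt(l + 0)*l)/3 = -(l + sqrt(l)*l)/3 = -(l + l**(3/2))/3 = -l/3 - l**(3/2)/3)
1/(V(-23, 55) + U(a)) = 1/(55 + (-1/3*(-28) - (-56)*I*sqrt(7)/3)) = 1/(55 + (28/3 - (-56)*I*sqrt(7)/3)) = 1/(55 + (28/3 + 56*I*sqrt(7)/3)) = 1/(193/3 + 56*I*sqrt(7)/3)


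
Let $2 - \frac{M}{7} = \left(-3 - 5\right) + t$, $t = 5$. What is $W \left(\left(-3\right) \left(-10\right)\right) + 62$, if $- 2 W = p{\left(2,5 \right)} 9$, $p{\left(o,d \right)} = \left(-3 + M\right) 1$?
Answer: $-4258$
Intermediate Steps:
$M = 35$ ($M = 14 - 7 \left(\left(-3 - 5\right) + 5\right) = 14 - 7 \left(-8 + 5\right) = 14 - -21 = 14 + 21 = 35$)
$p{\left(o,d \right)} = 32$ ($p{\left(o,d \right)} = \left(-3 + 35\right) 1 = 32 \cdot 1 = 32$)
$W = -144$ ($W = - \frac{32 \cdot 9}{2} = \left(- \frac{1}{2}\right) 288 = -144$)
$W \left(\left(-3\right) \left(-10\right)\right) + 62 = - 144 \left(\left(-3\right) \left(-10\right)\right) + 62 = \left(-144\right) 30 + 62 = -4320 + 62 = -4258$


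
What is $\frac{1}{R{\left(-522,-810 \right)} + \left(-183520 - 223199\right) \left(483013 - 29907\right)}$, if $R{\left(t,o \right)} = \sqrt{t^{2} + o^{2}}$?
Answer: $- \frac{10238156623}{1886757318667417702734} - \frac{\sqrt{2866}}{1886757318667417702734} \approx -5.4263 \cdot 10^{-12}$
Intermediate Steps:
$R{\left(t,o \right)} = \sqrt{o^{2} + t^{2}}$
$\frac{1}{R{\left(-522,-810 \right)} + \left(-183520 - 223199\right) \left(483013 - 29907\right)} = \frac{1}{\sqrt{\left(-810\right)^{2} + \left(-522\right)^{2}} + \left(-183520 - 223199\right) \left(483013 - 29907\right)} = \frac{1}{\sqrt{656100 + 272484} - 184286819214} = \frac{1}{\sqrt{928584} - 184286819214} = \frac{1}{18 \sqrt{2866} - 184286819214} = \frac{1}{-184286819214 + 18 \sqrt{2866}}$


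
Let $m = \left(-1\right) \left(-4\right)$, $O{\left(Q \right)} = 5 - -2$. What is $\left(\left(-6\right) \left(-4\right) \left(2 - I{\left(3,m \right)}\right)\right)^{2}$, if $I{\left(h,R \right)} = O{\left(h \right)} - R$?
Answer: $576$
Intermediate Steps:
$O{\left(Q \right)} = 7$ ($O{\left(Q \right)} = 5 + 2 = 7$)
$m = 4$
$I{\left(h,R \right)} = 7 - R$
$\left(\left(-6\right) \left(-4\right) \left(2 - I{\left(3,m \right)}\right)\right)^{2} = \left(\left(-6\right) \left(-4\right) \left(2 - \left(7 - 4\right)\right)\right)^{2} = \left(24 \left(2 - \left(7 - 4\right)\right)\right)^{2} = \left(24 \left(2 - 3\right)\right)^{2} = \left(24 \left(-1\right)\right)^{2} = \left(-24\right)^{2} = 576$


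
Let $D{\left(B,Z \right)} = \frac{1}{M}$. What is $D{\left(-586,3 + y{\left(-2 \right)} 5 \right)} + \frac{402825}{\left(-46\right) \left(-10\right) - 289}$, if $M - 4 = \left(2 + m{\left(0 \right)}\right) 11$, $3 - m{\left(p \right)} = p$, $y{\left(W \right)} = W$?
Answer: $\frac{7922282}{3363} \approx 2355.7$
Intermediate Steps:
$m{\left(p \right)} = 3 - p$
$M = 59$ ($M = 4 + \left(2 + \left(3 - 0\right)\right) 11 = 4 + \left(2 + \left(3 + 0\right)\right) 11 = 4 + \left(2 + 3\right) 11 = 4 + 5 \cdot 11 = 4 + 55 = 59$)
$D{\left(B,Z \right)} = \frac{1}{59}$
$D{\left(-586,3 + y{\left(-2 \right)} 5 \right)} + \frac{402825}{\left(-46\right) \left(-10\right) - 289} = \frac{1}{59} + \frac{402825}{\left(-46\right) \left(-10\right) - 289} = \frac{1}{59} + \frac{402825}{460 - 289} = \frac{1}{59} + \frac{402825}{171} = \frac{1}{59} + 402825 \cdot \frac{1}{171} = \frac{1}{59} + \frac{134275}{57} = \frac{7922282}{3363}$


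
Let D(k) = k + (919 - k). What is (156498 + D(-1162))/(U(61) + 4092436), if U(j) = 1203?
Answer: 157417/4093639 ≈ 0.038454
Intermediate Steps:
D(k) = 919
(156498 + D(-1162))/(U(61) + 4092436) = (156498 + 919)/(1203 + 4092436) = 157417/4093639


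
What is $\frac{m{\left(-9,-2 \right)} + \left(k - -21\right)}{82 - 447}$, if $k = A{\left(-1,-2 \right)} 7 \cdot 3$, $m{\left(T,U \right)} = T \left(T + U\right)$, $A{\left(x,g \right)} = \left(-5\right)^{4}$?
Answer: $- \frac{2649}{73} \approx -36.288$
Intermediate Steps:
$A{\left(x,g \right)} = 625$
$k = 13125$ ($k = 625 \cdot 7 \cdot 3 = 4375 \cdot 3 = 13125$)
$\frac{m{\left(-9,-2 \right)} + \left(k - -21\right)}{82 - 447} = \frac{- 9 \left(-9 - 2\right) + \left(13125 - -21\right)}{82 - 447} = \frac{\left(-9\right) \left(-11\right) + \left(13125 + 21\right)}{-365} = \left(99 + 13146\right) \left(- \frac{1}{365}\right) = 13245 \left(- \frac{1}{365}\right) = - \frac{2649}{73}$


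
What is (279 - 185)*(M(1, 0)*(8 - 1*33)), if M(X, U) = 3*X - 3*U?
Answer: -7050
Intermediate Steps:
M(X, U) = -3*U + 3*X
(279 - 185)*(M(1, 0)*(8 - 1*33)) = (279 - 185)*((-3*0 + 3*1)*(8 - 1*33)) = 94*((0 + 3)*(8 - 33)) = 94*(3*(-25)) = 94*(-75) = -7050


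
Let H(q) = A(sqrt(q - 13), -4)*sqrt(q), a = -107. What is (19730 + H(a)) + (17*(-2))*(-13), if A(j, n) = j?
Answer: 20172 - 2*sqrt(3210) ≈ 20059.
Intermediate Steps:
H(q) = sqrt(q)*sqrt(-13 + q) (H(q) = sqrt(q - 13)*sqrt(q) = sqrt(-13 + q)*sqrt(q) = sqrt(q)*sqrt(-13 + q))
(19730 + H(a)) + (17*(-2))*(-13) = (19730 + sqrt(-107)*sqrt(-13 - 107)) + (17*(-2))*(-13) = (19730 + (I*sqrt(107))*sqrt(-120)) - 34*(-13) = (19730 + (I*sqrt(107))*(2*I*sqrt(30))) + 442 = (19730 - 2*sqrt(3210)) + 442 = 20172 - 2*sqrt(3210)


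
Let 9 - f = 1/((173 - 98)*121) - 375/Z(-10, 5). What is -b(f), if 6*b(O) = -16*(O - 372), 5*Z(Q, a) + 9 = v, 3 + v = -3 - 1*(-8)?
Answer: -320601656/190575 ≈ -1682.3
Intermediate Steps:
v = 2 (v = -3 + (-3 - 1*(-8)) = -3 + (-3 + 8) = -3 + 5 = 2)
Z(Q, a) = -7/5 (Z(Q, a) = -9/5 + (⅕)*2 = -9/5 + ⅖ = -7/5)
f = -16443907/63525 (f = 9 - (1/((173 - 98)*121) - 375/(-7/5)) = 9 - ((1/121)/75 - 375*(-5/7)) = 9 - ((1/75)*(1/121) + 1875/7) = 9 - (1/9075 + 1875/7) = 9 - 1*17015632/63525 = 9 - 17015632/63525 = -16443907/63525 ≈ -258.86)
b(O) = 992 - 8*O/3 (b(O) = (-16*(O - 372))/6 = (-16*(-372 + O))/6 = (5952 - 16*O)/6 = 992 - 8*O/3)
-b(f) = -(992 - 8/3*(-16443907/63525)) = -(992 + 131551256/190575) = -1*320601656/190575 = -320601656/190575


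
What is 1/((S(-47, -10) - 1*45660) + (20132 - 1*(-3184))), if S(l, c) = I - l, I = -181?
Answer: -1/22478 ≈ -4.4488e-5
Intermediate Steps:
S(l, c) = -181 - l
1/((S(-47, -10) - 1*45660) + (20132 - 1*(-3184))) = 1/(((-181 - 1*(-47)) - 1*45660) + (20132 - 1*(-3184))) = 1/(((-181 + 47) - 45660) + (20132 + 3184)) = 1/((-134 - 45660) + 23316) = 1/(-45794 + 23316) = 1/(-22478) = -1/22478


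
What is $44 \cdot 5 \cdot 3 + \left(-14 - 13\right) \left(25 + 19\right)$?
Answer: $-528$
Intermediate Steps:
$44 \cdot 5 \cdot 3 + \left(-14 - 13\right) \left(25 + 19\right) = 44 \cdot 15 - 1188 = 660 - 1188 = -528$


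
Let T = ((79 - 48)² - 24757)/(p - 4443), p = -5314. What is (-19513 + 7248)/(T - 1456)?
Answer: 119669605/14182396 ≈ 8.4379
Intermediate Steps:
T = 23796/9757 (T = ((79 - 48)² - 24757)/(-5314 - 4443) = (31² - 24757)/(-9757) = (961 - 24757)*(-1/9757) = -23796*(-1/9757) = 23796/9757 ≈ 2.4389)
(-19513 + 7248)/(T - 1456) = (-19513 + 7248)/(23796/9757 - 1456) = -12265/(-14182396/9757) = -12265*(-9757/14182396) = 119669605/14182396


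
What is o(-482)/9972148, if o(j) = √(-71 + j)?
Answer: I*√553/9972148 ≈ 2.3582e-6*I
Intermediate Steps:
o(-482)/9972148 = √(-71 - 482)/9972148 = √(-553)*(1/9972148) = (I*√553)*(1/9972148) = I*√553/9972148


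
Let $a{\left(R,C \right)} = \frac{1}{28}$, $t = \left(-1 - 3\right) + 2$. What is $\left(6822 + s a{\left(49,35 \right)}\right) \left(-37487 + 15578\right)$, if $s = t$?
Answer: $- \frac{2092462863}{14} \approx -1.4946 \cdot 10^{8}$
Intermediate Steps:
$t = -2$ ($t = -4 + 2 = -2$)
$s = -2$
$a{\left(R,C \right)} = \frac{1}{28}$
$\left(6822 + s a{\left(49,35 \right)}\right) \left(-37487 + 15578\right) = \left(6822 - \frac{1}{14}\right) \left(-37487 + 15578\right) = \left(6822 - \frac{1}{14}\right) \left(-21909\right) = \frac{95507}{14} \left(-21909\right) = - \frac{2092462863}{14}$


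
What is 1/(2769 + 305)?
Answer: 1/3074 ≈ 0.00032531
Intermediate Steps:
1/(2769 + 305) = 1/3074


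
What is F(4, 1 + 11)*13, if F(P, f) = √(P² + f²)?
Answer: 52*√10 ≈ 164.44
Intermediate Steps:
F(4, 1 + 11)*13 = √(4² + (1 + 11)²)*13 = √(16 + 12²)*13 = √(16 + 144)*13 = √160*13 = (4*√10)*13 = 52*√10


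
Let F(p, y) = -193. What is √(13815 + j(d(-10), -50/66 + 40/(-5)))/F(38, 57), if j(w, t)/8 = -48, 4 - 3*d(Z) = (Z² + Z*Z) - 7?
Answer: -11*√111/193 ≈ -0.60048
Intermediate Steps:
d(Z) = 11/3 - 2*Z²/3 (d(Z) = 4/3 - ((Z² + Z*Z) - 7)/3 = 4/3 - ((Z² + Z²) - 7)/3 = 4/3 - (2*Z² - 7)/3 = 4/3 - (-7 + 2*Z²)/3 = 4/3 + (7/3 - 2*Z²/3) = 11/3 - 2*Z²/3)
j(w, t) = -384 (j(w, t) = 8*(-48) = -384)
√(13815 + j(d(-10), -50/66 + 40/(-5)))/F(38, 57) = √(13815 - 384)/(-193) = √13431*(-1/193) = (11*√111)*(-1/193) = -11*√111/193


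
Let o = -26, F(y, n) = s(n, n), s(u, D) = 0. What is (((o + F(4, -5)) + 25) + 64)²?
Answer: 3969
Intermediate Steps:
F(y, n) = 0
(((o + F(4, -5)) + 25) + 64)² = (((-26 + 0) + 25) + 64)² = ((-26 + 25) + 64)² = (-1 + 64)² = 63² = 3969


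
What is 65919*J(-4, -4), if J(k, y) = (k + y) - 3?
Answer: -725109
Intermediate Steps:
J(k, y) = -3 + k + y
65919*J(-4, -4) = 65919*(-3 - 4 - 4) = 65919*(-11) = -725109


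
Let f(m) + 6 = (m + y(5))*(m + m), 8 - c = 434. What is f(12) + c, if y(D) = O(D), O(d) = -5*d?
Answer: -744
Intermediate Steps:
y(D) = -5*D
c = -426 (c = 8 - 1*434 = 8 - 434 = -426)
f(m) = -6 + 2*m*(-25 + m) (f(m) = -6 + (m - 5*5)*(m + m) = -6 + (m - 25)*(2*m) = -6 + (-25 + m)*(2*m) = -6 + 2*m*(-25 + m))
f(12) + c = (-6 - 50*12 + 2*12²) - 426 = (-6 - 600 + 2*144) - 426 = (-6 - 600 + 288) - 426 = -318 - 426 = -744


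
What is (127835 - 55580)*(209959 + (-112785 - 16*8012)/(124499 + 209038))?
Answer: 1686644948734510/111179 ≈ 1.5171e+10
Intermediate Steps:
(127835 - 55580)*(209959 + (-112785 - 16*8012)/(124499 + 209038)) = 72255*(209959 + (-112785 - 128192)/333537) = 72255*(209959 - 240977*1/333537) = 72255*(209959 - 240977/333537) = 72255*(70028854006/333537) = 1686644948734510/111179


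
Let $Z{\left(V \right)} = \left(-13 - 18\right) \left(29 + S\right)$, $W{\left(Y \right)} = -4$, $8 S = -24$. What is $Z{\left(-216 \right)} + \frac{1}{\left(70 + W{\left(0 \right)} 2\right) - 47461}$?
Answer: $- \frac{38203595}{47399} \approx -806.0$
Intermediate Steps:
$S = -3$ ($S = \frac{1}{8} \left(-24\right) = -3$)
$Z{\left(V \right)} = -806$ ($Z{\left(V \right)} = \left(-13 - 18\right) \left(29 - 3\right) = \left(-31\right) 26 = -806$)
$Z{\left(-216 \right)} + \frac{1}{\left(70 + W{\left(0 \right)} 2\right) - 47461} = -806 + \frac{1}{\left(70 - 8\right) - 47461} = -806 + \frac{1}{62 - 47461} = -806 + \frac{1}{-47399} = -806 - \frac{1}{47399} = - \frac{38203595}{47399}$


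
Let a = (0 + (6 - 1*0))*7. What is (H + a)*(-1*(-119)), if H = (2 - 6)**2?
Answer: 6902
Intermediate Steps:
H = 16 (H = (-4)**2 = 16)
a = 42 (a = (0 + (6 + 0))*7 = (0 + 6)*7 = 6*7 = 42)
(H + a)*(-1*(-119)) = (16 + 42)*(-1*(-119)) = 58*119 = 6902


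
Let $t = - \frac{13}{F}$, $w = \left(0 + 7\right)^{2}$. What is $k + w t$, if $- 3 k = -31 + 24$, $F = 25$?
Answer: $- \frac{1736}{75} \approx -23.147$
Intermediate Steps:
$w = 49$ ($w = 7^{2} = 49$)
$t = - \frac{13}{25} \approx -0.52$
$k = \frac{7}{3}$ ($k = - \frac{-31 + 24}{3} = \left(- \frac{1}{3}\right) \left(-7\right) = \frac{7}{3} \approx 2.3333$)
$k + w t = \frac{7}{3} + 49 \left(- \frac{13}{25}\right) = \frac{7}{3} - \frac{637}{25} = - \frac{1736}{75}$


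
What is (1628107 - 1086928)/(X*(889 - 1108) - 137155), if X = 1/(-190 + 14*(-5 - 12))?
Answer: -231624612/58702121 ≈ -3.9458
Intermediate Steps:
X = -1/428 (X = 1/(-190 + 14*(-17)) = 1/(-190 - 238) = 1/(-428) = -1/428 ≈ -0.0023364)
(1628107 - 1086928)/(X*(889 - 1108) - 137155) = (1628107 - 1086928)/(-(889 - 1108)/428 - 137155) = 541179/(-1/428*(-219) - 137155) = 541179/(219/428 - 137155) = 541179/(-58702121/428) = 541179*(-428/58702121) = -231624612/58702121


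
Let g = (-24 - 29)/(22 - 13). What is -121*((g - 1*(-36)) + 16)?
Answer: -50215/9 ≈ -5579.4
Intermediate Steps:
g = -53/9 ≈ -5.8889
-121*((g - 1*(-36)) + 16) = -121*((-53/9 - 1*(-36)) + 16) = -121*((-53/9 + 36) + 16) = -121*(271/9 + 16) = -121*415/9 = -50215/9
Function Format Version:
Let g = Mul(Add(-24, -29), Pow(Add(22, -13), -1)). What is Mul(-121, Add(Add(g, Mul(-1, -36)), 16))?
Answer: Rational(-50215, 9) ≈ -5579.4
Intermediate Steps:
g = Rational(-53, 9) (g = Mul(-53, Pow(9, -1)) = Mul(-53, Rational(1, 9)) = Rational(-53, 9) ≈ -5.8889)
Mul(-121, Add(Add(g, Mul(-1, -36)), 16)) = Mul(-121, Add(Add(Rational(-53, 9), Mul(-1, -36)), 16)) = Mul(-121, Add(Add(Rational(-53, 9), 36), 16)) = Mul(-121, Add(Rational(271, 9), 16)) = Mul(-121, Rational(415, 9)) = Rational(-50215, 9)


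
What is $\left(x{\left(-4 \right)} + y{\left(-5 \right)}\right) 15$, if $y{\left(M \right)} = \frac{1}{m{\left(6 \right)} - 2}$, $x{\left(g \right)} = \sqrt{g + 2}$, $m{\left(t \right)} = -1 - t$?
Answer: $- \frac{5}{3} + 15 i \sqrt{2} \approx -1.6667 + 21.213 i$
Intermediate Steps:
$x{\left(g \right)} = \sqrt{2 + g}$
$y{\left(M \right)} = - \frac{1}{9}$ ($y{\left(M \right)} = \frac{1}{\left(-1 - 6\right) - 2} = \frac{1}{-7 - 2} = \frac{1}{-9} = - \frac{1}{9}$)
$\left(x{\left(-4 \right)} + y{\left(-5 \right)}\right) 15 = \left(\sqrt{2 - 4} - \frac{1}{9}\right) 15 = \left(\sqrt{-2} - \frac{1}{9}\right) 15 = \left(i \sqrt{2} - \frac{1}{9}\right) 15 = \left(- \frac{1}{9} + i \sqrt{2}\right) 15 = - \frac{5}{3} + 15 i \sqrt{2}$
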